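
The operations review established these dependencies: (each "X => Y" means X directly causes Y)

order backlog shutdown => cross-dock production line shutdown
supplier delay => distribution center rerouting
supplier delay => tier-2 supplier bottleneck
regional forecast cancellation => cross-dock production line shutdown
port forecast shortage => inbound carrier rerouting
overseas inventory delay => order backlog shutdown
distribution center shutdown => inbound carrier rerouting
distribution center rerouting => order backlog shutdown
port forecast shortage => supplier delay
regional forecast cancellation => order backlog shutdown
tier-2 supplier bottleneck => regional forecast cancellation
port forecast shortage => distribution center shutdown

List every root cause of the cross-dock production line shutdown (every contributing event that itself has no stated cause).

the overseas inventory delay, the port forecast shortage

Tracing upstream from the cross-dock production line shutdown: the cross-dock production line shutdown ← the regional forecast cancellation ← the tier-2 supplier bottleneck ← the supplier delay ← the port forecast shortage.
A separate upstream branch: the cross-dock production line shutdown ← the order backlog shutdown ← the overseas inventory delay.
Each of those chain origins has no stated cause.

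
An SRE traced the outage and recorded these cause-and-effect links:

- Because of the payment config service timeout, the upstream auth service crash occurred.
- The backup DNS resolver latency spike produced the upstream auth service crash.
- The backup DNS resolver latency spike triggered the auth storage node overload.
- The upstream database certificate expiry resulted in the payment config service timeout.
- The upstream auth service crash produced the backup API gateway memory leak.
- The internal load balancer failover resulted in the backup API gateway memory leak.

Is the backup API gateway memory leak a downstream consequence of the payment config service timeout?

Yes

There is a causal chain: the payment config service timeout → the upstream auth service crash → the backup API gateway memory leak.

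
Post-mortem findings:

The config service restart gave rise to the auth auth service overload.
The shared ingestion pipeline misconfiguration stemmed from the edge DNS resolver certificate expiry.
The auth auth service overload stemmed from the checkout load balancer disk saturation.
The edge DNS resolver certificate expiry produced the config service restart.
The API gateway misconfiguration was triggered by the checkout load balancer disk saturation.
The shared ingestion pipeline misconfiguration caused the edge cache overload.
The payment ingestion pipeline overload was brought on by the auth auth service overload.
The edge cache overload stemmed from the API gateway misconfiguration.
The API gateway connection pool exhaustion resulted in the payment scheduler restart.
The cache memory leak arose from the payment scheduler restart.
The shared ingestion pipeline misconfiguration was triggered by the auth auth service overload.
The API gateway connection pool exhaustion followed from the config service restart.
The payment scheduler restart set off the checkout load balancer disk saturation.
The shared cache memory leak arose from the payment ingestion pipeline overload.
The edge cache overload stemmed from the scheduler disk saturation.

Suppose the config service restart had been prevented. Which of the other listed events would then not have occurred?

Downstream of the config service restart: the API gateway connection pool exhaustion, the payment scheduler restart, the cache memory leak, the checkout load balancer disk saturation, the API gateway misconfiguration, the auth auth service overload, the payment ingestion pipeline overload, the shared cache memory leak, the shared ingestion pipeline misconfiguration, the edge cache overload.
Of those, still caused via another path: the shared ingestion pipeline misconfiguration, the edge cache overload.
The remainder have no surviving cause.

the API gateway connection pool exhaustion, the API gateway misconfiguration, the auth auth service overload, the cache memory leak, the checkout load balancer disk saturation, the payment ingestion pipeline overload, the payment scheduler restart, the shared cache memory leak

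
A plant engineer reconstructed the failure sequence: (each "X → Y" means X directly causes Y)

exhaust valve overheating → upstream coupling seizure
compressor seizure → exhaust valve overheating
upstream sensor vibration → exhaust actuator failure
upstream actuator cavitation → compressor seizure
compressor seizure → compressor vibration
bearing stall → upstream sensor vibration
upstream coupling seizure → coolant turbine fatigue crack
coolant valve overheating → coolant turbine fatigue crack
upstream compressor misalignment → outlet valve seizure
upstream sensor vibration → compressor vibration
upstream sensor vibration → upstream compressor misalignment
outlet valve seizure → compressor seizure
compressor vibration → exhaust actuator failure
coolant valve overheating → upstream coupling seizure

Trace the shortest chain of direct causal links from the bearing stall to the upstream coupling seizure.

the bearing stall → the upstream sensor vibration
the upstream sensor vibration → the upstream compressor misalignment
the upstream compressor misalignment → the outlet valve seizure
the outlet valve seizure → the compressor seizure
the compressor seizure → the exhaust valve overheating
the exhaust valve overheating → the upstream coupling seizure
Length: 6 steps.

the bearing stall → the upstream sensor vibration → the upstream compressor misalignment → the outlet valve seizure → the compressor seizure → the exhaust valve overheating → the upstream coupling seizure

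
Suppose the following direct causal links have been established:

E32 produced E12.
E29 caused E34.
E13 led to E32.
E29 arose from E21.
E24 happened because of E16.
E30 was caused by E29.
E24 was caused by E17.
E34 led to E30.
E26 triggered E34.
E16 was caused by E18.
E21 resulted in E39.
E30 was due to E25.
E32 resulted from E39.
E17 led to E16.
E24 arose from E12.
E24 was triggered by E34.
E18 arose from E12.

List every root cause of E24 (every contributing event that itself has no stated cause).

E13, E17, E21, E26

Tracing upstream from E24: E24 ← E34 ← E29 ← E21.
A separate upstream branch: E24 ← E12 ← E32 ← E13.
A separate upstream branch: E24 ← E34 ← E26.
A separate upstream branch: E24 ← E17.
Each of those chain origins has no stated cause.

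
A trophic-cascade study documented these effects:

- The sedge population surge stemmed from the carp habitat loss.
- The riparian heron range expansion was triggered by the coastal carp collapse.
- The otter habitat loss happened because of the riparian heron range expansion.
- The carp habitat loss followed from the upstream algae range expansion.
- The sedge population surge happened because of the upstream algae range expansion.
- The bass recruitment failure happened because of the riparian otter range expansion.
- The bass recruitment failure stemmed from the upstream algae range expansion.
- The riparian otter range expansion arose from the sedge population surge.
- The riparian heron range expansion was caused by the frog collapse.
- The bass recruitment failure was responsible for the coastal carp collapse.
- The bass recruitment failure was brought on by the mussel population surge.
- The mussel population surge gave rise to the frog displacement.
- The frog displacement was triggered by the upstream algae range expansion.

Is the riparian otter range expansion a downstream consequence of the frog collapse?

The frog collapse leads to the riparian heron range expansion, the otter habitat loss; the riparian otter range expansion is not among them.

No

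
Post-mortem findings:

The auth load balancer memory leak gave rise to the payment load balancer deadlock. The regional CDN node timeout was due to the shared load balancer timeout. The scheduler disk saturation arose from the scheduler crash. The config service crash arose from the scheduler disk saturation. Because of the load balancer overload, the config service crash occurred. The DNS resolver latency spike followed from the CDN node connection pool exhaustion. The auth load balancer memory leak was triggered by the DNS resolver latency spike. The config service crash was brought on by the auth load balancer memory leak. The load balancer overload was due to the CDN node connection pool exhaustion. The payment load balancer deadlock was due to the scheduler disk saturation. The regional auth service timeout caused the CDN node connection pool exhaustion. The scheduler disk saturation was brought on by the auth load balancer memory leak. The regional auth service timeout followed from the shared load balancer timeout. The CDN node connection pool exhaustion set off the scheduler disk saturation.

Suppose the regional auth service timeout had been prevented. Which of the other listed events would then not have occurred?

Downstream of the regional auth service timeout: the CDN node connection pool exhaustion, the load balancer overload, the DNS resolver latency spike, the auth load balancer memory leak, the scheduler disk saturation, the config service crash, the payment load balancer deadlock.
Of those, still caused via another path: the scheduler disk saturation, the config service crash, the payment load balancer deadlock.
The remainder have no surviving cause.

the CDN node connection pool exhaustion, the DNS resolver latency spike, the auth load balancer memory leak, the load balancer overload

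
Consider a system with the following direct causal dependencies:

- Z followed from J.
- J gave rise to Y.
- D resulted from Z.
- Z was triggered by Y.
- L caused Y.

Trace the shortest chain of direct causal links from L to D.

L → Y → Z → D

L → Y
Y → Z
Z → D
Length: 3 steps.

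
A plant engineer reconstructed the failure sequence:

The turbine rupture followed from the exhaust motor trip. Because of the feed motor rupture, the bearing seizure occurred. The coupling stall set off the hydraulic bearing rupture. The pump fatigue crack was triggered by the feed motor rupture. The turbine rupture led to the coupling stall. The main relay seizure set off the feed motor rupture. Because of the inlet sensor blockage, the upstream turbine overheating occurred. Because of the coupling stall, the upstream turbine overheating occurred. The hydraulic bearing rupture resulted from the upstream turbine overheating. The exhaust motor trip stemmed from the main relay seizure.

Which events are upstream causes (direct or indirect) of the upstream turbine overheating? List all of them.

Immediate causes of the upstream turbine overheating: the coupling stall, the inlet sensor blockage.
Further upstream: the main relay seizure, the exhaust motor trip, the turbine rupture.

the coupling stall, the exhaust motor trip, the inlet sensor blockage, the main relay seizure, the turbine rupture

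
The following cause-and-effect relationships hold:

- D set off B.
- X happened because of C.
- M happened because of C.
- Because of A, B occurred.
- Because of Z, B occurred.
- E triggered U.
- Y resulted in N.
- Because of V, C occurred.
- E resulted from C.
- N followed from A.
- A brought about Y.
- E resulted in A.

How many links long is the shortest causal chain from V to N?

4

Shortest chain: V → C → E → A → N.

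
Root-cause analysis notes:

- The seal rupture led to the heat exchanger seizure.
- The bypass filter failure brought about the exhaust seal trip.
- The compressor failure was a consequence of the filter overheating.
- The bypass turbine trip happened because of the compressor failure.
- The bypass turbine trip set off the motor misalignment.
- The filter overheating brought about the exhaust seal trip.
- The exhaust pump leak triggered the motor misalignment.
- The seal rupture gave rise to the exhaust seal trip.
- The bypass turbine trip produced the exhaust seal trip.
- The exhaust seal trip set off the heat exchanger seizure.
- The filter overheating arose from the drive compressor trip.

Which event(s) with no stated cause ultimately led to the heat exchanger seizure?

the bypass filter failure, the drive compressor trip, the seal rupture

Tracing upstream from the heat exchanger seizure: the heat exchanger seizure ← the exhaust seal trip ← the filter overheating ← the drive compressor trip.
A separate upstream branch: the heat exchanger seizure ← the seal rupture.
A separate upstream branch: the heat exchanger seizure ← the exhaust seal trip ← the bypass filter failure.
Each of those chain origins has no stated cause.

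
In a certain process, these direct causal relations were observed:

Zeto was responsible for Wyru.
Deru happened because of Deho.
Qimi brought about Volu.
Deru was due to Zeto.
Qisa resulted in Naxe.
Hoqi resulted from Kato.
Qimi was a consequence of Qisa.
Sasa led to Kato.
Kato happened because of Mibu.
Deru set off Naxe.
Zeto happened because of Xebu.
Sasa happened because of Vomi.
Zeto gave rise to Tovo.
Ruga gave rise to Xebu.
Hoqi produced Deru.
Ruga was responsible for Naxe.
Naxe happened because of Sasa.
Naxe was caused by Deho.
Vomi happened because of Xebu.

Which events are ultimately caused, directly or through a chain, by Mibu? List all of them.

Deru, Hoqi, Kato, Naxe

Direct effects: Kato.
2 steps out: Hoqi.
3 steps out: Deru.
4 steps out: Naxe.
Not reachable from it: Ruga, Xebu, Qisa, Zeto, Vomi, Qimi, Tovo, Volu, Deho, Wyru, Sasa.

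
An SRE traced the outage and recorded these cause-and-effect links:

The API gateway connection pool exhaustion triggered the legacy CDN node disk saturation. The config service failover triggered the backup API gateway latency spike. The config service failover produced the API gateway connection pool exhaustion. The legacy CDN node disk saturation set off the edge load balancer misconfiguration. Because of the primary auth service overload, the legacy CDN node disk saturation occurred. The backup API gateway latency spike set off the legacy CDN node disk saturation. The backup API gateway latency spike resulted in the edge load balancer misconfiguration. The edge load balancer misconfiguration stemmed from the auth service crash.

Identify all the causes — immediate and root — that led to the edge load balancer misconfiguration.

the API gateway connection pool exhaustion, the auth service crash, the backup API gateway latency spike, the config service failover, the legacy CDN node disk saturation, the primary auth service overload

Immediate causes of the edge load balancer misconfiguration: the auth service crash, the backup API gateway latency spike, the legacy CDN node disk saturation.
Further upstream: the config service failover, the API gateway connection pool exhaustion, the primary auth service overload.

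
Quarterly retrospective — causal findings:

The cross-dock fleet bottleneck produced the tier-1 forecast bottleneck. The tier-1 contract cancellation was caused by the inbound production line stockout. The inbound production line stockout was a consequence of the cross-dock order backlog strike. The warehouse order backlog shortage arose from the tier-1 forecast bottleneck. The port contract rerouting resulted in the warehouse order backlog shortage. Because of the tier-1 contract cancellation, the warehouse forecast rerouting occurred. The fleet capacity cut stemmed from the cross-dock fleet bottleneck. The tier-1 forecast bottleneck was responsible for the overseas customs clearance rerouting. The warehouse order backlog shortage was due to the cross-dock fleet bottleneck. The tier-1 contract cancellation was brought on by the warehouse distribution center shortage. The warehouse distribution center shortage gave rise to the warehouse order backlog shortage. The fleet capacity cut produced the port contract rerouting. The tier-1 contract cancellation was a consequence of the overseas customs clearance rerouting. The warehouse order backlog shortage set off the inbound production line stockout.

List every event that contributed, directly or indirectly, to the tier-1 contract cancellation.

Immediate causes of the tier-1 contract cancellation: the overseas customs clearance rerouting, the warehouse distribution center shortage, the inbound production line stockout.
Further upstream: the cross-dock fleet bottleneck, the tier-1 forecast bottleneck, the fleet capacity cut, the port contract rerouting, the cross-dock order backlog strike, the warehouse order backlog shortage.

the cross-dock fleet bottleneck, the cross-dock order backlog strike, the fleet capacity cut, the inbound production line stockout, the overseas customs clearance rerouting, the port contract rerouting, the tier-1 forecast bottleneck, the warehouse distribution center shortage, the warehouse order backlog shortage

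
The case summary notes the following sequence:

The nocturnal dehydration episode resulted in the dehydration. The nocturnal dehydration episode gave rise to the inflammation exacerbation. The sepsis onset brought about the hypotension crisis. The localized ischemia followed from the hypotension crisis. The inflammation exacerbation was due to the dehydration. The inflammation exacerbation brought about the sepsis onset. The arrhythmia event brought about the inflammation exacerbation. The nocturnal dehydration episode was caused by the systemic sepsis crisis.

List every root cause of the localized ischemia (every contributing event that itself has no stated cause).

Tracing upstream from the localized ischemia: the localized ischemia ← the hypotension crisis ← the sepsis onset ← the inflammation exacerbation ← the nocturnal dehydration episode ← the systemic sepsis crisis.
A separate upstream branch: the localized ischemia ← the hypotension crisis ← the sepsis onset ← the inflammation exacerbation ← the arrhythmia event.
Each of those chain origins has no stated cause.

the arrhythmia event, the systemic sepsis crisis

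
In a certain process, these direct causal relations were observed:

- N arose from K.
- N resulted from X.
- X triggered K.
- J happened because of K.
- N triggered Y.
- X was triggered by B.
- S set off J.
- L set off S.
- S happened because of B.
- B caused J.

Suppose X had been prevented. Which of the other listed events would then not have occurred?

Downstream of X: K, N, Y, J.
Of those, still caused via another path: J.
The remainder have no surviving cause.

K, N, Y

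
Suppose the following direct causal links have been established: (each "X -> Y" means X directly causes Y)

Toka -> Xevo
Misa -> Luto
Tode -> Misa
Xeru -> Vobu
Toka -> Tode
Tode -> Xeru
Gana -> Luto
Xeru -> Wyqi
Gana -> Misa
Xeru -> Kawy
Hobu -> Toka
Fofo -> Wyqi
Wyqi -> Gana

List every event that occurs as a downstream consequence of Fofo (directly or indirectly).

Direct effects: Wyqi.
2 steps out: Gana.
3 steps out: Misa, Luto.
Not reachable from it: Hobu, Toka, Xevo, Tode, Xeru, Kawy, Vobu.

Gana, Luto, Misa, Wyqi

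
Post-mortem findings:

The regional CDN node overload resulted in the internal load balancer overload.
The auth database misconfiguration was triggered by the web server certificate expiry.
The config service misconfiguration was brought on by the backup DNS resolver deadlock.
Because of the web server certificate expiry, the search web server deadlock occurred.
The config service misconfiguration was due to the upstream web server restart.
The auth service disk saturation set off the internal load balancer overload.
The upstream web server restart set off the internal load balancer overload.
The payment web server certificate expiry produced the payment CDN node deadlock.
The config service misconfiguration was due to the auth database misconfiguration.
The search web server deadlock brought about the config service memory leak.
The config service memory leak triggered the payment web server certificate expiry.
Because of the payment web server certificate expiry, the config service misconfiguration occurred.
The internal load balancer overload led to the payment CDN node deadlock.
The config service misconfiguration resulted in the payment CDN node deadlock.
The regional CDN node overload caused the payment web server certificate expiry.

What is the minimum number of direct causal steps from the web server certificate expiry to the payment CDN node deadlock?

3

Shortest chain: the web server certificate expiry → the auth database misconfiguration → the config service misconfiguration → the payment CDN node deadlock.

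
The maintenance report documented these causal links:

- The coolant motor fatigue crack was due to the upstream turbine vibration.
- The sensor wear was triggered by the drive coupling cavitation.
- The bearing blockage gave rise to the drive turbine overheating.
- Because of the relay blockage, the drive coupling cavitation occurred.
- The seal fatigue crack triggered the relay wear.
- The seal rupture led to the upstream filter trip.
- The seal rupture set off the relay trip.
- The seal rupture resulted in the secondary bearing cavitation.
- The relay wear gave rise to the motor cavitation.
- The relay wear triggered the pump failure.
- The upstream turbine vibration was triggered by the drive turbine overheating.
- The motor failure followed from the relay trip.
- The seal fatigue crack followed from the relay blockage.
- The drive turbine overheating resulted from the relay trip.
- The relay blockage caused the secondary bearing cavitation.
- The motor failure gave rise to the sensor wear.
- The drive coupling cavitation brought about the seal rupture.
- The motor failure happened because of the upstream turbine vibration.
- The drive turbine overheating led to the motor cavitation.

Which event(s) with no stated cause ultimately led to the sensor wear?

Tracing upstream from the sensor wear: the sensor wear ← the drive coupling cavitation ← the relay blockage.
A separate upstream branch: the sensor wear ← the motor failure ← the upstream turbine vibration ← the drive turbine overheating ← the bearing blockage.
Each of those chain origins has no stated cause.

the bearing blockage, the relay blockage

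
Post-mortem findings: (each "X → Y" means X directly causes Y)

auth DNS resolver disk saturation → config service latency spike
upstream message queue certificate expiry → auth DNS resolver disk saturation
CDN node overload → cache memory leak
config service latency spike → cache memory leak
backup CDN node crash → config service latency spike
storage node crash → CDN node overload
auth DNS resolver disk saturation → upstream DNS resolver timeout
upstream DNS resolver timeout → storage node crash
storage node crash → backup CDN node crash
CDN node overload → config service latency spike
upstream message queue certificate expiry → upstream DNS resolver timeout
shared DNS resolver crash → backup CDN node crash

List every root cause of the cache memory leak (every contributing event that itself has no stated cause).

Tracing upstream from the cache memory leak: the cache memory leak ← the config service latency spike ← the auth DNS resolver disk saturation ← the upstream message queue certificate expiry.
A separate upstream branch: the cache memory leak ← the config service latency spike ← the backup CDN node crash ← the shared DNS resolver crash.
Each of those chain origins has no stated cause.

the shared DNS resolver crash, the upstream message queue certificate expiry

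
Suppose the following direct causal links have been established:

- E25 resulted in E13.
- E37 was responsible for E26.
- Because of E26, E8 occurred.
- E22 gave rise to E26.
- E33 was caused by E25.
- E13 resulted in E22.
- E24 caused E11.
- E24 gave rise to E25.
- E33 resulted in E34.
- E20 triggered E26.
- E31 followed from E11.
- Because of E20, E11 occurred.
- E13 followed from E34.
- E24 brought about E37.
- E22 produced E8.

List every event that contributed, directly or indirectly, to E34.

Immediate cause of E34: E33.
Further upstream: E24, E25.

E24, E25, E33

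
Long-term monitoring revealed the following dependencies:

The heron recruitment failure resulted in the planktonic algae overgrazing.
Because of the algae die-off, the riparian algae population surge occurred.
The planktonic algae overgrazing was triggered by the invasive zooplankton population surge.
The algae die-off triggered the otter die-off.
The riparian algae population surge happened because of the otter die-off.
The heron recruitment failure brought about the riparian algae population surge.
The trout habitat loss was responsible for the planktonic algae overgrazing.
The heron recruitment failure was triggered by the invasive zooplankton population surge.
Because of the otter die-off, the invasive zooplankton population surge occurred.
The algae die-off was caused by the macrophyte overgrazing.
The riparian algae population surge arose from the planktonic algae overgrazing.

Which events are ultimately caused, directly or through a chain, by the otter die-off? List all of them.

Direct effects: the invasive zooplankton population surge, the riparian algae population surge.
2 steps out: the heron recruitment failure, the planktonic algae overgrazing.
Not reachable from it: the trout habitat loss, the macrophyte overgrazing, the algae die-off.

the heron recruitment failure, the invasive zooplankton population surge, the planktonic algae overgrazing, the riparian algae population surge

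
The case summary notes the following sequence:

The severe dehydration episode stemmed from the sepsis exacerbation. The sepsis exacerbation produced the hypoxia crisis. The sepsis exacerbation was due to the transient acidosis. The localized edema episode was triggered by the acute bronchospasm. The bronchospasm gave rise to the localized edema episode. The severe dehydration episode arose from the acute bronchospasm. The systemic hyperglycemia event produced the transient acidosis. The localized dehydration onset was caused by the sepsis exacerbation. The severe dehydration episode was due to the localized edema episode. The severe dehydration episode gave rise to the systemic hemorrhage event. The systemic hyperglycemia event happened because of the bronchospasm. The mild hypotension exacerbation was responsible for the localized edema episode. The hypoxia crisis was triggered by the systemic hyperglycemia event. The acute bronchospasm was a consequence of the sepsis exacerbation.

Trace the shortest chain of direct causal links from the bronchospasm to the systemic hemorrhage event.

the bronchospasm → the localized edema episode
the localized edema episode → the severe dehydration episode
the severe dehydration episode → the systemic hemorrhage event
Length: 3 steps.

the bronchospasm → the localized edema episode → the severe dehydration episode → the systemic hemorrhage event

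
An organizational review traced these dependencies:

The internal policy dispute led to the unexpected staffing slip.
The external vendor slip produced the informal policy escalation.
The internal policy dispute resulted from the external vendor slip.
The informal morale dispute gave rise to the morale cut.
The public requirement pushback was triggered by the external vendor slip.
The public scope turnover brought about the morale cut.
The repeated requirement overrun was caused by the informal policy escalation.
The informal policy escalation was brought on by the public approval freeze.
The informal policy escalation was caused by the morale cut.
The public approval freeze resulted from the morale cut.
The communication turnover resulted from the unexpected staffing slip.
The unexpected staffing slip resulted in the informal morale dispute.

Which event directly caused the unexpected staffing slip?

the internal policy dispute

Upstream contributors include the external vendor slip, but only the internal policy dispute feeds directly into the unexpected staffing slip.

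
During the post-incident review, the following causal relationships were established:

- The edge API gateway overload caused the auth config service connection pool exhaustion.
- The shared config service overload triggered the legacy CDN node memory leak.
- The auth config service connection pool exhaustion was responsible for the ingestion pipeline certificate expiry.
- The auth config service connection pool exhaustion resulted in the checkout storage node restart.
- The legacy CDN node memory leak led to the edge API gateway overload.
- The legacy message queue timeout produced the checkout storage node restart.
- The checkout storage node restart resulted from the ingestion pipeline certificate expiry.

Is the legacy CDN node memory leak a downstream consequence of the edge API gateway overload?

No

The edge API gateway overload leads to the auth config service connection pool exhaustion, the ingestion pipeline certificate expiry, the checkout storage node restart; the legacy CDN node memory leak is not among them.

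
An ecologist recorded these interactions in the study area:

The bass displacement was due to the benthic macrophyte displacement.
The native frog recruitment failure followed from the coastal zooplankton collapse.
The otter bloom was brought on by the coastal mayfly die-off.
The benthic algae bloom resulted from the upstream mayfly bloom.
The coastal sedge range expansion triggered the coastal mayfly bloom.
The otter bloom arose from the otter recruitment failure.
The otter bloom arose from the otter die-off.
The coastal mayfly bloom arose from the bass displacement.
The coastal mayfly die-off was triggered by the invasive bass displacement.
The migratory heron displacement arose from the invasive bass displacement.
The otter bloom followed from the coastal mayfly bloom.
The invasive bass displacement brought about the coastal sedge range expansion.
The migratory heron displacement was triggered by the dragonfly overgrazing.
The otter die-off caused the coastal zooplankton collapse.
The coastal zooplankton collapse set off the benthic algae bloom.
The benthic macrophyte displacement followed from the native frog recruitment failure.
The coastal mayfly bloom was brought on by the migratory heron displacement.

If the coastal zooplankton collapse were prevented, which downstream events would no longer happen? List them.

the bass displacement, the benthic macrophyte displacement, the native frog recruitment failure

Downstream of the coastal zooplankton collapse: the native frog recruitment failure, the benthic macrophyte displacement, the bass displacement, the benthic algae bloom, the coastal mayfly bloom, the otter bloom.
Of those, still caused via another path: the benthic algae bloom, the coastal mayfly bloom, the otter bloom.
The remainder have no surviving cause.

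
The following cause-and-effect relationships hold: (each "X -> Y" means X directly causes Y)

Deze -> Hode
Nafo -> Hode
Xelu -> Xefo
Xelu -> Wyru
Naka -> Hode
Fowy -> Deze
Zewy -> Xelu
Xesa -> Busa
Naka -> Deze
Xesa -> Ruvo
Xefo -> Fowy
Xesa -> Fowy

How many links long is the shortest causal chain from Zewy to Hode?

5

Shortest chain: Zewy → Xelu → Xefo → Fowy → Deze → Hode.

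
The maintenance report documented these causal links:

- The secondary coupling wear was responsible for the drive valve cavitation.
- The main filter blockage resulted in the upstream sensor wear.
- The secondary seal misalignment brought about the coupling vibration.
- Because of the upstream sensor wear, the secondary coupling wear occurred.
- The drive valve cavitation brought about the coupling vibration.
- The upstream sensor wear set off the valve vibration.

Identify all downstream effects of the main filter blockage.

Direct effects: the upstream sensor wear.
2 steps out: the valve vibration, the secondary coupling wear.
3 steps out: the drive valve cavitation.
4 steps out: the coupling vibration.
Not reachable from it: the secondary seal misalignment.

the coupling vibration, the drive valve cavitation, the secondary coupling wear, the upstream sensor wear, the valve vibration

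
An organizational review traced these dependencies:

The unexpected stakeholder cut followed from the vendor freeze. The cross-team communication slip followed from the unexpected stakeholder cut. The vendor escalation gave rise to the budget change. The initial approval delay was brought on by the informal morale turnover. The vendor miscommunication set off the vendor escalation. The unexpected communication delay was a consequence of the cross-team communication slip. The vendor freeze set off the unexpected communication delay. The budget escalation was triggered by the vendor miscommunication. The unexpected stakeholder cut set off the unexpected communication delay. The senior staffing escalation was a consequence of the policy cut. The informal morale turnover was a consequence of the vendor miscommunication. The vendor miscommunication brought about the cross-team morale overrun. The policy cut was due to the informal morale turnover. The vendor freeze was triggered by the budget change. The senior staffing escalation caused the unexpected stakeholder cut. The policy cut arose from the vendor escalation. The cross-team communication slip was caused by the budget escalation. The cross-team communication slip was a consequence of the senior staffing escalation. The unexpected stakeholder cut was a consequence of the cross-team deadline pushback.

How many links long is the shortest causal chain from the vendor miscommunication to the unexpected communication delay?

Shortest chain: the vendor miscommunication → the budget escalation → the cross-team communication slip → the unexpected communication delay.

3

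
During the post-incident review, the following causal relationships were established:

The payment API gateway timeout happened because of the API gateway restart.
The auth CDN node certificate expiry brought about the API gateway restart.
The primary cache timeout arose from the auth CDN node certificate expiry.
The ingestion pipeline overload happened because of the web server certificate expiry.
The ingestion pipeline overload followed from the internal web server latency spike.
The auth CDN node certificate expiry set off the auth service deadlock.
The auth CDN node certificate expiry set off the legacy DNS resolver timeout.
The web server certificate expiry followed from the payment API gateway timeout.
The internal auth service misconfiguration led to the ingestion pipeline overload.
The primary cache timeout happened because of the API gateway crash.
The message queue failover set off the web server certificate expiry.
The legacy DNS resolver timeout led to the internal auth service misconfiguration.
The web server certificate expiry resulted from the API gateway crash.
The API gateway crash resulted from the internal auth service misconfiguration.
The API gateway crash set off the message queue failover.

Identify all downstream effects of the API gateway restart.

the ingestion pipeline overload, the payment API gateway timeout, the web server certificate expiry

Direct effects: the payment API gateway timeout.
2 steps out: the web server certificate expiry.
3 steps out: the ingestion pipeline overload.
Not reachable from it: the auth CDN node certificate expiry, the legacy DNS resolver timeout, the internal auth service misconfiguration, the auth service deadlock, the API gateway crash, the primary cache timeout, the internal web server latency spike, the message queue failover.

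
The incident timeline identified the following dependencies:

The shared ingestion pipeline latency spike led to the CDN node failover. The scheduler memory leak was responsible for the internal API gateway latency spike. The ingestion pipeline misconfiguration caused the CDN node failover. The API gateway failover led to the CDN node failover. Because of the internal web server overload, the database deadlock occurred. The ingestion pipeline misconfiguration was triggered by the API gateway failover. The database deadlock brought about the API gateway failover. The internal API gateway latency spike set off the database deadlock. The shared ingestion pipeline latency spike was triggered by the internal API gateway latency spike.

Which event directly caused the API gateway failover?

the database deadlock

Upstream contributors include the scheduler memory leak, the internal API gateway latency spike, the internal web server overload, but only the database deadlock feeds directly into the API gateway failover.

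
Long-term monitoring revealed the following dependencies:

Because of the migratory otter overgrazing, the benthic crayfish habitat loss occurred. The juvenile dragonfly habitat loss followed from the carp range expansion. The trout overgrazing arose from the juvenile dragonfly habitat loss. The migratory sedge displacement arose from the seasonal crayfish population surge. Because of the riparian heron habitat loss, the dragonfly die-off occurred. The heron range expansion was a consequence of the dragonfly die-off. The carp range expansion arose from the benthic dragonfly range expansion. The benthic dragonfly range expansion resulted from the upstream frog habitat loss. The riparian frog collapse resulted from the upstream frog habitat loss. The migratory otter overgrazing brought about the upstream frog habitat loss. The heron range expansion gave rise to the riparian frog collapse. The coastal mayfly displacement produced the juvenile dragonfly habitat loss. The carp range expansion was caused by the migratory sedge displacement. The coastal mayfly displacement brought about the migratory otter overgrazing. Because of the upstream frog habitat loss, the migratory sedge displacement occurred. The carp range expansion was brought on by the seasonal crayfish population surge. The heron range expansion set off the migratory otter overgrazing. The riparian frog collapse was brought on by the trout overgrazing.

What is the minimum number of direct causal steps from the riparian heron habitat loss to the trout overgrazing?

Shortest chain: the riparian heron habitat loss → the dragonfly die-off → the heron range expansion → the migratory otter overgrazing → the upstream frog habitat loss → the benthic dragonfly range expansion → the carp range expansion → the juvenile dragonfly habitat loss → the trout overgrazing.

8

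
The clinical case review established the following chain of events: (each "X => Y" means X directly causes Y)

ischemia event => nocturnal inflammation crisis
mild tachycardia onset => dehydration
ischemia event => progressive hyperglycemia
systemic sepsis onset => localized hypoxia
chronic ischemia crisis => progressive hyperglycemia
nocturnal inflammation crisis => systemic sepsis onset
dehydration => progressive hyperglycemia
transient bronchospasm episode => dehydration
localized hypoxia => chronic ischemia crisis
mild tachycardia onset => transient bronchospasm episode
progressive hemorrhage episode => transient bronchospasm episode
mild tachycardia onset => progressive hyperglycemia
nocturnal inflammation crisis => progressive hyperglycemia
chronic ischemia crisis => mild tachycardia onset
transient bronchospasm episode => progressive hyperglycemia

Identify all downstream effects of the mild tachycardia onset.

Direct effects: the transient bronchospasm episode, the dehydration, the progressive hyperglycemia.
Not reachable from it: the ischemia event, the nocturnal inflammation crisis, the systemic sepsis onset, the localized hypoxia, the chronic ischemia crisis, the progressive hemorrhage episode.

the dehydration, the progressive hyperglycemia, the transient bronchospasm episode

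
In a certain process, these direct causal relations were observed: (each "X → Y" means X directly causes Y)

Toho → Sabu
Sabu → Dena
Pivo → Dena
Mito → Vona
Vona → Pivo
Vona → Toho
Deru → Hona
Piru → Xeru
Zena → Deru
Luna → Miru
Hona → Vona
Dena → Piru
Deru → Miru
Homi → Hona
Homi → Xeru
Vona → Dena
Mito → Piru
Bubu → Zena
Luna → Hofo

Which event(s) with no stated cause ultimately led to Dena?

Tracing upstream from Dena: Dena ← Vona ← Hona ← Deru ← Zena ← Bubu.
A separate upstream branch: Dena ← Vona ← Hona ← Homi.
A separate upstream branch: Dena ← Vona ← Mito.
Each of those chain origins has no stated cause.

Bubu, Homi, Mito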